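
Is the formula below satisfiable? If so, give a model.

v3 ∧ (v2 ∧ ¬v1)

v1=F, v2=T, v3=T

  v2 ∧ ¬v1 = True
    ¬v1 = True
Both conjuncts True, so the formula holds.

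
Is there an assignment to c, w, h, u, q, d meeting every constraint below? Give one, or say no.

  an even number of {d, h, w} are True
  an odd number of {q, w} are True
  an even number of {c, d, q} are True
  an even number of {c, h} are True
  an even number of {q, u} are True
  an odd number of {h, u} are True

Adding constraints 1, 2, 3, 4 mod 2: every variable appears an even number of times on the left, so the left side is 0.
But the right sides sum to 1 (mod 2). 0 ≠ 1 — the system is inconsistent.

Unsatisfiable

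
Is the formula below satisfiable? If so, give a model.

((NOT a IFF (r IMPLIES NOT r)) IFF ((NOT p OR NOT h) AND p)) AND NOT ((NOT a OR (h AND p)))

p = False; a = True; h = False; r = False

  (NOT a IFF (r IMPLIES NOT r)) IFF ((NOT p OR NOT h) AND p) = True
    NOT a IFF (r IMPLIES NOT r) = False
      NOT a = False
      r IMPLIES NOT r = True
        NOT r = True
    (NOT p OR NOT h) AND p = False
      NOT p OR NOT h = True
        NOT p = True
        NOT h = True
  NOT ((NOT a OR (h AND p))) = True
    NOT a OR (h AND p) = False
      NOT a = False
      h AND p = False
Both conjuncts True, so the formula holds.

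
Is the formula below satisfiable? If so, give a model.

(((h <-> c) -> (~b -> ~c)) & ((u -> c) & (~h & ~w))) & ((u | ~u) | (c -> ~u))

c = True, b = False, h = False, u = False, w = False

  ((h <-> c) -> (~b -> ~c)) & ((u -> c) & (~h & ~w)) = True
    (h <-> c) -> (~b -> ~c) = True
      h <-> c = False
      ~b -> ~c = False
        ~b = True
        ~c = False
    (u -> c) & (~h & ~w) = True
      u -> c = True
      ~h & ~w = True
        ~h = True
        ~w = True
  (u | ~u) | (c -> ~u) = True
    u | ~u = True
      ~u = True
    c -> ~u = True
      ~u = True
Both conjuncts True, so the formula holds.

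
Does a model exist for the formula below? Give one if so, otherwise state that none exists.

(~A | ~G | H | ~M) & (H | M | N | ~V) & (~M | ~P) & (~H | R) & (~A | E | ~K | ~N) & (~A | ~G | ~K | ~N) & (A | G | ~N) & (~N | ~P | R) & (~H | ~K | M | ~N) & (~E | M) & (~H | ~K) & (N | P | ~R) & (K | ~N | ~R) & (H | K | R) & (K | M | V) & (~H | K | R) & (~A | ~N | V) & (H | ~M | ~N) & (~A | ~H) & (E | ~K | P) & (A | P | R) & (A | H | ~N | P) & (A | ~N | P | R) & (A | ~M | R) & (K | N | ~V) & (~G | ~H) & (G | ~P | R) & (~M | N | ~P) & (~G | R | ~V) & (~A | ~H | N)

Set H = False.
Set V = False.
Try K = False:
  (H | K | R) forces R = True.
  (K | ~N | ~R) forces N = False.
  (N | P | ~R) forces P = True.
  (~M | ~P) forces M = False.
  clause (K | M | V) is falsified — backtrack.
So K = True.
Set R = False.
Set G = True.
Set E = False.
  then (E | ~K | P) forces P = True.
  then (~M | ~P) forces M = False.
  then (~N | ~P | R) forces N = False.
Set A = False.
All clauses satisfied.

H=F; V=F; K=T; R=F; G=T; E=F; P=T; N=F; A=F; M=F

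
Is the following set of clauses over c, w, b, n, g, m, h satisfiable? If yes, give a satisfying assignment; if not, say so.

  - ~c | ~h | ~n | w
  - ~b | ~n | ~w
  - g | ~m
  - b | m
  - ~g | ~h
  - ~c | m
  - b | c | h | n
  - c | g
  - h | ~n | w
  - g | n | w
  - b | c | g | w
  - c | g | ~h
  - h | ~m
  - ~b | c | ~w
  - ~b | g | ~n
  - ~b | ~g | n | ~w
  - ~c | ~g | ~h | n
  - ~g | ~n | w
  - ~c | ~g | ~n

c: False, w: False, b: True, n: False, g: True, m: False, h: False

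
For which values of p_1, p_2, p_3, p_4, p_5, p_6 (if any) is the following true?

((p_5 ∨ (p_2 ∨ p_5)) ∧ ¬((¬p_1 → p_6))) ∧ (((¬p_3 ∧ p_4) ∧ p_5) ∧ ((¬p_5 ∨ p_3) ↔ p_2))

p_1: False, p_2: False, p_3: False, p_4: True, p_5: True, p_6: False

  (p_5 ∨ (p_2 ∨ p_5)) ∧ ¬((¬p_1 → p_6)) = True
    p_5 ∨ (p_2 ∨ p_5) = True
      p_2 ∨ p_5 = True
    ¬((¬p_1 → p_6)) = True
      ¬p_1 → p_6 = False
        ¬p_1 = True
  ((¬p_3 ∧ p_4) ∧ p_5) ∧ ((¬p_5 ∨ p_3) ↔ p_2) = True
    (¬p_3 ∧ p_4) ∧ p_5 = True
      ¬p_3 ∧ p_4 = True
        ¬p_3 = True
    (¬p_5 ∨ p_3) ↔ p_2 = True
      ¬p_5 ∨ p_3 = False
        ¬p_5 = False
Both conjuncts True, so the formula holds.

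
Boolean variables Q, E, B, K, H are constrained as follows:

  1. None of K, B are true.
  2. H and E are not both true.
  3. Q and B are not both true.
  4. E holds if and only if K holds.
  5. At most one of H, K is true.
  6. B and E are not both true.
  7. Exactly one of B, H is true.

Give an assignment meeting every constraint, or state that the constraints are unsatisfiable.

Q: True, E: False, B: False, K: False, H: True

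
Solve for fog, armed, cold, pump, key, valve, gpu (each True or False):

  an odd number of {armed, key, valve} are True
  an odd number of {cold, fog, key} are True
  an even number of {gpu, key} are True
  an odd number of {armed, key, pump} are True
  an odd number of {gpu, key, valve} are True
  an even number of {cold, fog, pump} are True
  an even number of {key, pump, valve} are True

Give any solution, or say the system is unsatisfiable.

fog = False; armed = False; cold = True; pump = True; key = False; valve = True; gpu = False

{armed, key, valve}: 1 true → odd ✓
{cold, fog, key}: 1 true → odd ✓
{gpu, key}: 0 true → even ✓
{armed, key, pump}: 1 true → odd ✓
{gpu, key, valve}: 1 true → odd ✓
{cold, fog, pump}: 2 true → even ✓
{key, pump, valve}: 2 true → even ✓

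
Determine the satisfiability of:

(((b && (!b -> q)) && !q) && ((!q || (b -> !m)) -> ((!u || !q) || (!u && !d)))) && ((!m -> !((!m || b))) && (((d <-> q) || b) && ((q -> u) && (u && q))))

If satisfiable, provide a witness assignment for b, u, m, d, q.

UNSATISFIABLE

Case q = True: the conjunct !q is False.
Case q = False: the conjunct q is False.
Both cases fail — unsatisfiable.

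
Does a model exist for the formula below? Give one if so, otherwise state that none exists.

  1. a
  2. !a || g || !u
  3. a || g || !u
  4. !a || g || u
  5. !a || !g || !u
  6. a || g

Unit clause (a) forces a = True.
Set u = False.
  then (!a || g || u) forces g = True.
All clauses satisfied.

a: True, u: False, g: True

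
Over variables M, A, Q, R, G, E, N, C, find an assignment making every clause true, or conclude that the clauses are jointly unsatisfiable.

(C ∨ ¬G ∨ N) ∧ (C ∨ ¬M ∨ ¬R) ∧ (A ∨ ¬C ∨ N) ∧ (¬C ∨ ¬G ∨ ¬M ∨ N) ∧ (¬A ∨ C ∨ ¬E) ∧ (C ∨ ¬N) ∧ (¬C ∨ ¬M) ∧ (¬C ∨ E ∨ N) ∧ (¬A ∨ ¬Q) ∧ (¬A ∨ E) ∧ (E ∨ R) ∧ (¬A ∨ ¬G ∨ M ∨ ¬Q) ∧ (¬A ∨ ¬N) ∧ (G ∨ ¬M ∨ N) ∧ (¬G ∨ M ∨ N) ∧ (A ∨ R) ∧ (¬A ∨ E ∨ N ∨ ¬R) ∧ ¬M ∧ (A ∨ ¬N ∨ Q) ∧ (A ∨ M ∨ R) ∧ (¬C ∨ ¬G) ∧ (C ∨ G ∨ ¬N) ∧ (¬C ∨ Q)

Unit clause (¬M) forces M = False.
Try A = True:
  (¬A ∨ ¬Q) forces Q = False.
  (¬A ∨ E) forces E = True.
  (¬A ∨ C ∨ ¬E) forces C = True.
  clause (¬C ∨ Q) is falsified — backtrack.
So A = False.
  then (A ∨ R) forces R = True.
Set Q = True.
Set G = False.
Set E = True.
Set N = False.
  then (A ∨ ¬C ∨ N) forces C = False.
All clauses satisfied.

M = False, A = False, Q = True, R = True, G = False, E = True, N = False, C = False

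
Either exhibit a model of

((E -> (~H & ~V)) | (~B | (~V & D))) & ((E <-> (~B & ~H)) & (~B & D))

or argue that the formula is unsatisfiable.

H = True; E = False; V = False; B = False; D = True

  (E -> (~H & ~V)) | (~B | (~V & D)) = True
    E -> (~H & ~V) = True
      ~H & ~V = False
        ~H = False
        ~V = True
    ~B | (~V & D) = True
      ~B = True
      ~V & D = True
        ~V = True
  (E <-> (~B & ~H)) & (~B & D) = True
    E <-> (~B & ~H) = True
      ~B & ~H = False
        ~B = True
        ~H = False
    ~B & D = True
      ~B = True
Both conjuncts True, so the formula holds.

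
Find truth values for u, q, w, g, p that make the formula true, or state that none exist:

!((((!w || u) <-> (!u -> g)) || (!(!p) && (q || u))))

u = False, q = True, w = True, g = True, p = False

  !((((!w || u) <-> (!u -> g)) || (!(!p) && (q || u)))) = True
    ((!w || u) <-> (!u -> g)) || (!(!p) && (q || u)) = False
      (!w || u) <-> (!u -> g) = False
        !w || u = False
          !w = False
        !u -> g = True
          !u = True
      !(!p) && (q || u) = False
        !(!p) = False
          !p = True
        q || u = True
The formula evaluates to True.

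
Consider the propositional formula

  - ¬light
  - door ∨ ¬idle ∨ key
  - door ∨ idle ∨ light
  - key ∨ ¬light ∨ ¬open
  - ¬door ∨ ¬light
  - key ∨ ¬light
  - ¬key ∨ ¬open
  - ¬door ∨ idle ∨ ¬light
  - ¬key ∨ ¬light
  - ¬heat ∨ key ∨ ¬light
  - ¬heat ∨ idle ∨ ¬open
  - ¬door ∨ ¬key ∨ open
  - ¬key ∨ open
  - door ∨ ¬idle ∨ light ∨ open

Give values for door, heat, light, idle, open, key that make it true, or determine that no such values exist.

Unit clause (¬light) forces light = False.
Try door = False:
  (door ∨ idle ∨ light) forces idle = True.
  (door ∨ ¬idle ∨ key) forces key = True.
  (¬key ∨ ¬open) forces open = False.
  clause (¬key ∨ open) is falsified — backtrack.
So door = True.
Set heat = False.
Set idle = False.
Set open = True.
  then (¬key ∨ ¬open) forces key = False.
All clauses satisfied.

door = True; heat = False; light = False; idle = False; open = True; key = False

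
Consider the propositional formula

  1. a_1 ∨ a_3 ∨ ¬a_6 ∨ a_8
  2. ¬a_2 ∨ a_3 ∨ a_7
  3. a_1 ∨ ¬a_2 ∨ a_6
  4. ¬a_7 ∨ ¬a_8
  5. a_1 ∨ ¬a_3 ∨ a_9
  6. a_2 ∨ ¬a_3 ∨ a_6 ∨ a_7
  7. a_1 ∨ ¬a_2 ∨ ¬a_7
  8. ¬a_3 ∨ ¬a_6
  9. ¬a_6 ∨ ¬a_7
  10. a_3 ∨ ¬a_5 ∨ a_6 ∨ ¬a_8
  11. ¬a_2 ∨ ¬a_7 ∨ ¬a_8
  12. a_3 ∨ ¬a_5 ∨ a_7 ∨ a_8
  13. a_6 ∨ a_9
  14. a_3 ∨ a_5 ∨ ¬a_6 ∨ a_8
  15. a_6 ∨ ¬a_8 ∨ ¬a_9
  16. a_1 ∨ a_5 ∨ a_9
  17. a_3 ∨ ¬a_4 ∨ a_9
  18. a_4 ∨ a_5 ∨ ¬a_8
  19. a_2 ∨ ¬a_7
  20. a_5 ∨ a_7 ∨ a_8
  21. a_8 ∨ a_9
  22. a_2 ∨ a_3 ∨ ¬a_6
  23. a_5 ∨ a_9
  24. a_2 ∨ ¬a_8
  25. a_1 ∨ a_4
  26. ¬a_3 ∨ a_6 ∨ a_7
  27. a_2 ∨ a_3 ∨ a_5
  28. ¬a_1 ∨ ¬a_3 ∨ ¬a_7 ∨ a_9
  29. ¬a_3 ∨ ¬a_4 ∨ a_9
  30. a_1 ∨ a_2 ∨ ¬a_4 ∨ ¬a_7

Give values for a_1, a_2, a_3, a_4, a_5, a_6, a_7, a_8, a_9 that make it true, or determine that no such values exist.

Set a_1 = True.
Set a_2 = True.
Set a_3 = True.
  then (¬a_3 ∨ ¬a_6) forces a_6 = False.
  then (a_6 ∨ a_9) forces a_9 = True.
  then (a_6 ∨ ¬a_8 ∨ ¬a_9) forces a_8 = False.
  then (¬a_3 ∨ a_6 ∨ a_7) forces a_7 = True.
Set a_4 = True.
Set a_5 = False.
All clauses satisfied.

a_1=T, a_2=T, a_3=T, a_4=T, a_5=F, a_6=F, a_7=T, a_8=F, a_9=T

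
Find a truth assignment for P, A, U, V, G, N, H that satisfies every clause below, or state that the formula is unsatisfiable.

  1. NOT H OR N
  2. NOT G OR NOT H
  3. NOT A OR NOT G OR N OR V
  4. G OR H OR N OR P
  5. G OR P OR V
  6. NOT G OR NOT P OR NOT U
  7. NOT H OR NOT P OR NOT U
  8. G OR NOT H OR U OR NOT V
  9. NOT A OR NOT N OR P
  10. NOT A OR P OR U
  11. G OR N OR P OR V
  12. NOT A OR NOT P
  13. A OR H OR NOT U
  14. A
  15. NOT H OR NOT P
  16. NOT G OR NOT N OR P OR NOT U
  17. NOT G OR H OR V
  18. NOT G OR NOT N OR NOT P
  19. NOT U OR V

P = False; A = True; U = True; V = True; G = True; N = False; H = False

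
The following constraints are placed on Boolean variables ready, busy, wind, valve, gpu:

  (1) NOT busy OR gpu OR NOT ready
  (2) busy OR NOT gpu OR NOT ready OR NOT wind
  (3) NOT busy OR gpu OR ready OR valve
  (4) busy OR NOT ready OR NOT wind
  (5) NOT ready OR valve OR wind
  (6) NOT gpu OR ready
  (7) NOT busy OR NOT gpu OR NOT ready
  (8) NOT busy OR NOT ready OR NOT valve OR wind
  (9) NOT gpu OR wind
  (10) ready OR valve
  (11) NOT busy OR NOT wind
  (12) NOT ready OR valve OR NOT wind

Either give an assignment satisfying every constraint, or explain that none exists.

Set ready = False.
  then (NOT gpu OR ready) forces gpu = False.
  then (ready OR valve) forces valve = True.
Set busy = False.
Set wind = True.
All clauses satisfied.

ready = False; busy = False; wind = True; valve = True; gpu = False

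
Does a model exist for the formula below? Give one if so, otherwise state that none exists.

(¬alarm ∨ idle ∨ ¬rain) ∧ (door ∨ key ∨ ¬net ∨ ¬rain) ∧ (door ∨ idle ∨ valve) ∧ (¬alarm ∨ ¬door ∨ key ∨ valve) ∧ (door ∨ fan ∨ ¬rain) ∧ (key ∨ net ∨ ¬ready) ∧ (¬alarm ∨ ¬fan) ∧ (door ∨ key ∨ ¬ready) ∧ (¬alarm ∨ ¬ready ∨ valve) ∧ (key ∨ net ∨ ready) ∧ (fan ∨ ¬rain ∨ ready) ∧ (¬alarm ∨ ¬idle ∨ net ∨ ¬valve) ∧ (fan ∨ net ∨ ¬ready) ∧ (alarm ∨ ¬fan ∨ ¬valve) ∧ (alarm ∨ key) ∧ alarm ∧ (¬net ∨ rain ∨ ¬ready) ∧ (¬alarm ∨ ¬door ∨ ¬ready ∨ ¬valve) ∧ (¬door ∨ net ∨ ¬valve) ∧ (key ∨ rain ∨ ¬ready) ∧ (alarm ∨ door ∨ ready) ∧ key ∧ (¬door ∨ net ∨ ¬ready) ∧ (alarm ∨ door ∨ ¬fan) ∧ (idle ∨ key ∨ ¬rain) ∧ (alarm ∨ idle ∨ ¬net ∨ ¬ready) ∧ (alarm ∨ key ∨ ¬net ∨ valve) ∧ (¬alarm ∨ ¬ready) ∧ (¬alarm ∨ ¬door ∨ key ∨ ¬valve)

Unit clause (alarm) forces alarm = True.
Unit clause (key) forces key = True.
In (¬alarm ∨ ¬ready) only ¬ready is left, so ready = False.
In (¬alarm ∨ ¬fan) only ¬fan is left, so fan = False.
In (fan ∨ ¬rain ∨ ready) only ¬rain is left, so rain = False.
Set net = True.
Set idle = True.
Set valve = False.
Set door = False.
All clauses satisfied.

net = True; idle = True; valve = False; rain = False; alarm = True; ready = False; key = True; door = False; fan = False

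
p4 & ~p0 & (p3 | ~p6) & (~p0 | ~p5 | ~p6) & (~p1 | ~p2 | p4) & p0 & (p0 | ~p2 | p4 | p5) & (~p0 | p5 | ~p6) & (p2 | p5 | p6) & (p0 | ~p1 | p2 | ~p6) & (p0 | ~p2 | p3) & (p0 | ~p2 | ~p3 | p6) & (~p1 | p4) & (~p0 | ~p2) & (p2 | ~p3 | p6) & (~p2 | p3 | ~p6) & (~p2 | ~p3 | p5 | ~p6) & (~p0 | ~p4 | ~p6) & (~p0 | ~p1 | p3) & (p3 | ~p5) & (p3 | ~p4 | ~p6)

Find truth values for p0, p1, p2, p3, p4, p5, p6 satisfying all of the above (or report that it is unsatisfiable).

Unsatisfiable — no assignment works.

Case p0 = True:
  Clause (~p0) is falsified — contradiction.
Case p0 = False:
  Clause (p0) is falsified — contradiction.
Both cases fail, so the formula is unsatisfiable.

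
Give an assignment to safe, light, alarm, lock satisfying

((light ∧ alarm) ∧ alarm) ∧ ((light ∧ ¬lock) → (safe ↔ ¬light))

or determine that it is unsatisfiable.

safe = False, light = True, alarm = True, lock = False

  (light ∧ alarm) ∧ alarm = True
    light ∧ alarm = True
  (light ∧ ¬lock) → (safe ↔ ¬light) = True
    light ∧ ¬lock = True
      ¬lock = True
    safe ↔ ¬light = True
      ¬light = False
Both conjuncts True, so the formula holds.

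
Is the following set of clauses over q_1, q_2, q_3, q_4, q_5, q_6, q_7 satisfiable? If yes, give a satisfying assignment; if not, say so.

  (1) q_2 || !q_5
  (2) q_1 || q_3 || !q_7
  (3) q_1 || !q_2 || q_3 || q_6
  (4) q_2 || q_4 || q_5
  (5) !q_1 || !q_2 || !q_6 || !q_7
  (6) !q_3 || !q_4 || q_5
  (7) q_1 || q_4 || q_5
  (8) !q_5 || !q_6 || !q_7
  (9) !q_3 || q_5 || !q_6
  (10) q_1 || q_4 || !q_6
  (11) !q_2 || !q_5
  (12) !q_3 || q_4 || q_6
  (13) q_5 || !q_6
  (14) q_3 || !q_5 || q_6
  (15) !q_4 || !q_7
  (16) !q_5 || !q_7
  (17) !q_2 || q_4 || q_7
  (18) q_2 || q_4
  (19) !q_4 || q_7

Set q_1 = True.
Set q_2 = True.
  then (!q_2 || !q_5) forces q_5 = False.
  then (q_5 || !q_6) forces q_6 = False.
Try q_3 = True:
  (!q_3 || !q_4 || q_5) forces q_4 = False.
  clause (!q_3 || q_4 || q_6) is falsified — backtrack.
So q_3 = False.
Set q_4 = False.
  then (!q_2 || q_4 || q_7) forces q_7 = True.
All clauses satisfied.

q_1 = True, q_2 = True, q_3 = False, q_4 = False, q_5 = False, q_6 = False, q_7 = True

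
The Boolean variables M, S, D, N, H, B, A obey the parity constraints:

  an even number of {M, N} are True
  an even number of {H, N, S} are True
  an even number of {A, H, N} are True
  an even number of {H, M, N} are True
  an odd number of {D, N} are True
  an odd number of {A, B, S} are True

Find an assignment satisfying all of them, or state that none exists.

M: False; S: False; D: True; N: False; H: False; B: True; A: False

{M, N}: 0 true → even ✓
{H, N, S}: 0 true → even ✓
{A, H, N}: 0 true → even ✓
{H, M, N}: 0 true → even ✓
{D, N}: 1 true → odd ✓
{A, B, S}: 1 true → odd ✓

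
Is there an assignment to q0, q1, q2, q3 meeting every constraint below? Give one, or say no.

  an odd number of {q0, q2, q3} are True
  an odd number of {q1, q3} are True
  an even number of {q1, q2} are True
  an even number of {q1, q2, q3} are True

q0 = False; q1 = True; q2 = True; q3 = False

{q0, q2, q3}: 1 true → odd ✓
{q1, q3}: 1 true → odd ✓
{q1, q2}: 2 true → even ✓
{q1, q2, q3}: 2 true → even ✓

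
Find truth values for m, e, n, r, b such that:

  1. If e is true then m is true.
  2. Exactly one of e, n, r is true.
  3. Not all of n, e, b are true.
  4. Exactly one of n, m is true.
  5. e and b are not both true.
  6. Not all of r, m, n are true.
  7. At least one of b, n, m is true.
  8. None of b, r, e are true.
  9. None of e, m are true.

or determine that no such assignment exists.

m: False, e: False, n: True, r: False, b: False

  (1) e=F ⇒ m: vacuous ✓
  (2) {e, n, r}: 1 true — exactly one ✓
  (3) {n, e, b}: 1/3 true — not all ✓
  (4) {n, m}: 1 true — exactly one ✓
  (5) e=F, b=F — not both ✓
  (6) {r, m, n}: 1/3 true — not all ✓
  (7) {b, n, m}: 1 true — at least one ✓
  (8) {b, r, e}: 0 true — none ✓
  (9) {e, m}: 0 true — none ✓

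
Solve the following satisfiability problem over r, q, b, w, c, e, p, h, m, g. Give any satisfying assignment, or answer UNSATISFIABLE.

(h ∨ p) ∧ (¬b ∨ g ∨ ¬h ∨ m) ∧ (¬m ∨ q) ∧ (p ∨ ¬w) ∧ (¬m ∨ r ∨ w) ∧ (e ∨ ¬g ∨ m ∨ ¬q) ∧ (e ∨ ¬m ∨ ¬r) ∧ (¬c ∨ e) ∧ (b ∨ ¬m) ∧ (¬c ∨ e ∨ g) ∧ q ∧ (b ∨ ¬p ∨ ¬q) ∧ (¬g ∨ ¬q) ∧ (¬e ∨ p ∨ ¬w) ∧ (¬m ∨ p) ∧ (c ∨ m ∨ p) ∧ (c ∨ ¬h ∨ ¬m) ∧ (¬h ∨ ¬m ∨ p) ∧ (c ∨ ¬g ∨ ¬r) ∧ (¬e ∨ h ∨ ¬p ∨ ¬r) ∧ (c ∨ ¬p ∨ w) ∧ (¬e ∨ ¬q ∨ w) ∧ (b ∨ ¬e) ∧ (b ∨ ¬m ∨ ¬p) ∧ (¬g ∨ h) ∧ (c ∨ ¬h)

r: False, q: True, b: True, w: True, c: False, e: True, p: True, h: False, m: False, g: False

Unit clause (q) forces q = True.
In (¬g ∨ ¬q) only ¬g is left, so g = False.
Set r = False.
Set b = True.
Set w = True.
  then (p ∨ ¬w) forces p = True.
Set c = False.
  then (c ∨ ¬h) forces h = False.
Set e = True.
Set m = False.
All clauses satisfied.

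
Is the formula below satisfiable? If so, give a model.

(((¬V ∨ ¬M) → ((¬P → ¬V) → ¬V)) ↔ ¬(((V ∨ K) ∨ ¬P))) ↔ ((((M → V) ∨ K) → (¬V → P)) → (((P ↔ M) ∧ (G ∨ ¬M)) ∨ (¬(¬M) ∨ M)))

V=F, G=T, M=T, P=T, K=F

  (((¬V ∨ ¬M) → ((¬P → ¬V) → ¬V)) ↔ ¬(((V ∨ K) ∨ ¬P))) ↔ ((((M → V) ∨ K) → (¬V → P)) → (((P ↔ M) ∧ (G ∨ ¬M)) ∨ (¬(¬M) ∨ M))) = True
    ((¬V ∨ ¬M) → ((¬P → ¬V) → ¬V)) ↔ ¬(((V ∨ K) ∨ ¬P)) = True
      (¬V ∨ ¬M) → ((¬P → ¬V) → ¬V) = True
        ¬V ∨ ¬M = True
          ¬V = True
          ¬M = False
        (¬P → ¬V) → ¬V = True
          ¬P → ¬V = True
            ¬P = False
            ¬V = True
          ¬V = True
      ¬(((V ∨ K) ∨ ¬P)) = True
        (V ∨ K) ∨ ¬P = False
          V ∨ K = False
          ¬P = False
    (((M → V) ∨ K) → (¬V → P)) → (((P ↔ M) ∧ (G ∨ ¬M)) ∨ (¬(¬M) ∨ M)) = True
      ((M → V) ∨ K) → (¬V → P) = True
        (M → V) ∨ K = False
          M → V = False
        ¬V → P = True
          ¬V = True
      ((P ↔ M) ∧ (G ∨ ¬M)) ∨ (¬(¬M) ∨ M) = True
        (P ↔ M) ∧ (G ∨ ¬M) = True
          P ↔ M = True
          G ∨ ¬M = True
            ¬M = False
        ¬(¬M) ∨ M = True
          ¬(¬M) = True
            ¬M = False
The formula evaluates to True.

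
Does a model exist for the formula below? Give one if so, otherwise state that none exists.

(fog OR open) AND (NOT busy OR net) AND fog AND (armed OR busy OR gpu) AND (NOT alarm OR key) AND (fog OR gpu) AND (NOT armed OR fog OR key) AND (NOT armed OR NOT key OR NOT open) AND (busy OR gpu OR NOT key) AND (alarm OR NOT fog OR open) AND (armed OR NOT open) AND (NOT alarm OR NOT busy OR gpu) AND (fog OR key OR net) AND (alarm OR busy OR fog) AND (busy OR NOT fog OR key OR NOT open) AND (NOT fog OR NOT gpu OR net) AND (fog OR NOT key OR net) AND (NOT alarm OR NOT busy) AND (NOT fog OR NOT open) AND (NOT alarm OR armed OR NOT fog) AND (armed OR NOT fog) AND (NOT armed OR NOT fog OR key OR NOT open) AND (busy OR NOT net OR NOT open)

Unit clause (fog) forces fog = True.
In (NOT fog OR NOT open) only NOT open is left, so open = False.
In (armed OR NOT fog) only armed is left, so armed = True.
In (alarm OR NOT fog OR open) only alarm is left, so alarm = True.
In (NOT alarm OR NOT busy) only NOT busy is left, so busy = False.
In (NOT alarm OR key) only key is left, so key = True.
In (busy OR gpu OR NOT key) only gpu is left, so gpu = True.
In (NOT fog OR NOT gpu OR net) only net is left, so net = True.
All clauses satisfied.

busy = False; open = False; key = True; alarm = True; armed = True; net = True; fog = True; gpu = True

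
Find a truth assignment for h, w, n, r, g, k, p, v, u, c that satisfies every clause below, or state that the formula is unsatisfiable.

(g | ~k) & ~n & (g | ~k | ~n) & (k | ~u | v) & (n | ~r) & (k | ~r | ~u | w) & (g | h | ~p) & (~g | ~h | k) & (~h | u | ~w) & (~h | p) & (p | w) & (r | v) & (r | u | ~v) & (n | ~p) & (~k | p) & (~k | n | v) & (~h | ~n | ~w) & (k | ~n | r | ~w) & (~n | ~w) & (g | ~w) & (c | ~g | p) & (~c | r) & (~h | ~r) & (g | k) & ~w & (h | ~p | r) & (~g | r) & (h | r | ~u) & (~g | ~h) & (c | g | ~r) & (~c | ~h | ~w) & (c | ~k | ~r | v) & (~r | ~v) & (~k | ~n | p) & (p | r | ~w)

Case w = True:
  Clause (~w) is falsified — contradiction.
Case w = False:
  (~n) forces n = False.
  (n | ~r) forces r = False.
  (p | w) forces p = True.
  Clause (n | ~p) is falsified — contradiction.
Both cases fail, so the formula is unsatisfiable.

Unsatisfiable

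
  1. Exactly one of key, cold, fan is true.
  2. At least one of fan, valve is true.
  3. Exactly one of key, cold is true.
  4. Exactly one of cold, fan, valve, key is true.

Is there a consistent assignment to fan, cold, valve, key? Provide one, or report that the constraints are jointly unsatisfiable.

Unsatisfiable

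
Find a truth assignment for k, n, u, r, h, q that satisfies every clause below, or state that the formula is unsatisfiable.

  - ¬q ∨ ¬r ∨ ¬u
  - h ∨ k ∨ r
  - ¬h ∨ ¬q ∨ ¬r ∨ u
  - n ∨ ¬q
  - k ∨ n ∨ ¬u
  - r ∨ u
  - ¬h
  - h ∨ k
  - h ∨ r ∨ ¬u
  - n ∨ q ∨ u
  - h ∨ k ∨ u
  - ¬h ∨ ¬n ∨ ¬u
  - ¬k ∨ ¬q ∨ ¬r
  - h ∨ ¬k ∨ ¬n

Unit clause (¬h) forces h = False.
In (h ∨ k) only k is left, so k = True.
In (h ∨ ¬k ∨ ¬n) only ¬n is left, so n = False.
In (n ∨ ¬q) only ¬q is left, so q = False.
In (n ∨ q ∨ u) only u is left, so u = True.
In (h ∨ r ∨ ¬u) only r is left, so r = True.
All clauses satisfied.

k: True, n: False, u: True, r: True, h: False, q: False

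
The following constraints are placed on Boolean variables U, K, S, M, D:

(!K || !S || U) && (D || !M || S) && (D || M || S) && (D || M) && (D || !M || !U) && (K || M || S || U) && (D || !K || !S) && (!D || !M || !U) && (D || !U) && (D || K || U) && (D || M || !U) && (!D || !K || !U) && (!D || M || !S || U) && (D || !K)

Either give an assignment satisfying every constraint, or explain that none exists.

Set U = True.
  then (D || !U) forces D = True.
  then (!D || !K || !U) forces K = False.
  then (!D || !M || !U) forces M = False.
Set S = False.
All clauses satisfied.

U = True, K = False, S = False, M = False, D = True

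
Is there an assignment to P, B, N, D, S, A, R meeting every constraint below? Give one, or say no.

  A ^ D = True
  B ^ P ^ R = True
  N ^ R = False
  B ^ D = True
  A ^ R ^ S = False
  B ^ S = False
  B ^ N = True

P = False, B = True, N = False, D = False, S = True, A = True, R = False

A ^ D = T ^ F = True ✓
B ^ P ^ R = T ^ F ^ F = True ✓
N ^ R = F ^ F = False ✓
B ^ D = T ^ F = True ✓
A ^ R ^ S = T ^ F ^ T = False ✓
B ^ S = T ^ T = False ✓
B ^ N = T ^ F = True ✓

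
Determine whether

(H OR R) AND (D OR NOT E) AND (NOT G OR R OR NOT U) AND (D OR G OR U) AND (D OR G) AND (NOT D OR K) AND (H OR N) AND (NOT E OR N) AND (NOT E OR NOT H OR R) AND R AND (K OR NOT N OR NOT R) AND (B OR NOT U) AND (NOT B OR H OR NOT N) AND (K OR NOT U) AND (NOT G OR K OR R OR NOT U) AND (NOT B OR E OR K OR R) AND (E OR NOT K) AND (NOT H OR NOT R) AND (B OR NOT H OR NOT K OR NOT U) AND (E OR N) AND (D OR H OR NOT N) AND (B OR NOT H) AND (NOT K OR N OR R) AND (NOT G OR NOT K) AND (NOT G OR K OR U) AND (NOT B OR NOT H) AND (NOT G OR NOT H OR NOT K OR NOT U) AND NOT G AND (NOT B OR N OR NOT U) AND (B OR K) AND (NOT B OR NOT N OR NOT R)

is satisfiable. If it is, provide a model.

B=F, U=F, E=T, R=T, K=T, N=T, D=T, H=F, G=F

Unit clause (R) forces R = True.
In (NOT H OR NOT R) only NOT H is left, so H = False.
Unit clause (NOT G) forces G = False.
In (D OR G) only D is left, so D = True.
In (NOT D OR K) only K is left, so K = True.
In (H OR N) only N is left, so N = True.
In (NOT B OR H OR NOT N) only NOT B is left, so B = False.
In (E OR NOT K) only E is left, so E = True.
In (B OR NOT U) only NOT U is left, so U = False.
All clauses satisfied.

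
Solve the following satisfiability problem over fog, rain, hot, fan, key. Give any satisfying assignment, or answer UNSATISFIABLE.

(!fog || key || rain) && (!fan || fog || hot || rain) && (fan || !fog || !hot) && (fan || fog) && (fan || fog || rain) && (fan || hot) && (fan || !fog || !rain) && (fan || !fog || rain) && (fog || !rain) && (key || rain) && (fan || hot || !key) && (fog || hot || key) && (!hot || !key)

fog=T, rain=T, hot=T, fan=T, key=F

Try fog = False:
  (fan || fog) forces fan = True.
  (fog || !rain) forces rain = False.
  (!fan || fog || hot || rain) forces hot = True.
  (key || rain) forces key = True.
  clause (!hot || !key) is falsified — backtrack.
So fog = True.
Set rain = True.
  then (fan || !fog || !rain) forces fan = True.
Set hot = True.
  then (!hot || !key) forces key = False.
All clauses satisfied.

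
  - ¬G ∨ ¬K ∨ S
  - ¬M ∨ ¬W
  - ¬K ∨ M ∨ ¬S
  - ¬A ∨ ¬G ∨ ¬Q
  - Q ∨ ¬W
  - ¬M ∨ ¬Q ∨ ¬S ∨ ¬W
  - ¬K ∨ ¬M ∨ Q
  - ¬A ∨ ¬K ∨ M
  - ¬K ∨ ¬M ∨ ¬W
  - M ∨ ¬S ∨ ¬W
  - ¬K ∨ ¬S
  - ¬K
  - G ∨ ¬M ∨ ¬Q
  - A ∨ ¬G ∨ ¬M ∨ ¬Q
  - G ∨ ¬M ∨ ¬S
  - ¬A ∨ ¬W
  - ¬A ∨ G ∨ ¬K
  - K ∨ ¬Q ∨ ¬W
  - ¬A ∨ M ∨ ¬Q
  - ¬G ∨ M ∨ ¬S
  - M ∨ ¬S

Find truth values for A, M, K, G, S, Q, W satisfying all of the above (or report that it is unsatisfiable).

A: False, M: False, K: False, G: True, S: False, Q: True, W: False

Unit clause (¬K) forces K = False.
Set A = False.
Set M = False.
  then (M ∨ ¬S) forces S = False.
Set G = True.
Set Q = True.
  then (K ∨ ¬Q ∨ ¬W) forces W = False.
All clauses satisfied.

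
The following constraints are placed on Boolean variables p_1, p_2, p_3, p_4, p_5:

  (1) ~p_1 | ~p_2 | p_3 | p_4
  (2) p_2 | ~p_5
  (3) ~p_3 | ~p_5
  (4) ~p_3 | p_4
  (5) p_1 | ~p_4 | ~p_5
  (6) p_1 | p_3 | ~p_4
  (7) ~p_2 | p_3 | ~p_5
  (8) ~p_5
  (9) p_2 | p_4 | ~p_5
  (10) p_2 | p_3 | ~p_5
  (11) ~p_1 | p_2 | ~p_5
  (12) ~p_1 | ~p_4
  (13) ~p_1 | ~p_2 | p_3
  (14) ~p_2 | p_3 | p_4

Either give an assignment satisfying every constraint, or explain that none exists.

Unit clause (~p_5) forces p_5 = False.
Set p_1 = False.
Set p_2 = False.
Set p_3 = True.
  then (~p_3 | p_4) forces p_4 = True.
All clauses satisfied.

p_1 = False, p_2 = False, p_3 = True, p_4 = True, p_5 = False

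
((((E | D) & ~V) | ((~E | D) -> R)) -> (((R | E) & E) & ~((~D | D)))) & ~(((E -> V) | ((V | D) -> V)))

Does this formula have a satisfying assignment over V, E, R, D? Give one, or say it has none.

Unsatisfiable — no assignment works.

Case E = True: the formula simplifies to ((~V | (D -> R)) -> ~((~D | D))) & ~((V | ((V | D) -> V))).
  V = True: the conjunct ~((V | ((V | D) -> V))) becomes ~((True | True)) = False.
  V = False: simplifies to ~((~D | D)) & ~(~D).
    D = True: the conjunct ~((~D | D)) becomes ~((False | True)) = False.
    D = False: the conjunct ~((~D | D)) becomes ~((True | False)) = False.
Case E = False: the conjunct ~(((E -> V) | ((V | D) -> V))) becomes ~((True | ((V | D) -> V))) = False.
Both cases fail — unsatisfiable.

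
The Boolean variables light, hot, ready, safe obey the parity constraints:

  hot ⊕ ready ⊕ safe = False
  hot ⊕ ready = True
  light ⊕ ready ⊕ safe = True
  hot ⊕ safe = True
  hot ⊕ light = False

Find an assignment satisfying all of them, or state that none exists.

The formula is unsatisfiable.

Adding constraints 1, 3, 5 mod 2: every variable appears an even number of times on the left, so the left side is 0.
But the right sides sum to 1 (mod 2). 0 ≠ 1 — the system is inconsistent.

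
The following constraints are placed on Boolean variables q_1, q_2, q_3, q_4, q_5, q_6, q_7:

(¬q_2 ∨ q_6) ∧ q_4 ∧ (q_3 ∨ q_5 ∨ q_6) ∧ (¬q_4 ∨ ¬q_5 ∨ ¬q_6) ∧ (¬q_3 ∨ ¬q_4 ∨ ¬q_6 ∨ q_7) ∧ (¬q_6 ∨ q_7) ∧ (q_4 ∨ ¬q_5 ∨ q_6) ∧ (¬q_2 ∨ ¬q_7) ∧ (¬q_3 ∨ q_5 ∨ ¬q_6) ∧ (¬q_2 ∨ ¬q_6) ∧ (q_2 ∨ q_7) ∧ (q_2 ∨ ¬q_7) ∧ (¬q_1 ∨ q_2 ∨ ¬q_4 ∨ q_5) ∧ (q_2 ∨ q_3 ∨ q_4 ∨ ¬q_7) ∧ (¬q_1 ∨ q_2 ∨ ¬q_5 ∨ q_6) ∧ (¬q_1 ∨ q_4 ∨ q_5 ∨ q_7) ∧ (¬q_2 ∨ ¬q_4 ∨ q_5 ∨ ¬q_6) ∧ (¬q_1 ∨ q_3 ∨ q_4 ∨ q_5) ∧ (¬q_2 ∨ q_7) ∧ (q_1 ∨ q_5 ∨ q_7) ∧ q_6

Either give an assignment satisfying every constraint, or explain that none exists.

Unsatisfiable — no assignment works.

Case q_2 = True:
  (¬q_2 ∨ q_6) forces q_6 = True.
  Clause (¬q_2 ∨ ¬q_6) is falsified — contradiction.
Case q_2 = False:
  (q_4) forces q_4 = True.
  (q_2 ∨ q_7) forces q_7 = True.
  Clause (q_2 ∨ ¬q_7) is falsified — contradiction.
Both cases fail, so the formula is unsatisfiable.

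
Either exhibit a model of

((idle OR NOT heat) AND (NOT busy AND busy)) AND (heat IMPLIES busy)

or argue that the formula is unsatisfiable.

Case busy = True: the conjunct NOT busy is False.
Case busy = False: the conjunct busy is False.
Both cases fail — unsatisfiable.

The formula is unsatisfiable.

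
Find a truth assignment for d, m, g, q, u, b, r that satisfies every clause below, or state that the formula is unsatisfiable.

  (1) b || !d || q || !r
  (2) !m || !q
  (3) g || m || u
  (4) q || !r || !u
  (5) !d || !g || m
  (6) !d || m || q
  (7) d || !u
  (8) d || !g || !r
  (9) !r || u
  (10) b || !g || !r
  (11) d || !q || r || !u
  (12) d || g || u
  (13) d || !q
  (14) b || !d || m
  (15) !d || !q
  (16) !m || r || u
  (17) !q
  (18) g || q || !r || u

Unit clause (!q) forces q = False.
Set d = False.
  then (d || !u) forces u = False.
  then (!r || u) forces r = False.
  then (d || g || u) forces g = True.
  then (!m || r || u) forces m = False.
Set b = False.
All clauses satisfied.

d = False; m = False; g = True; q = False; u = False; b = False; r = False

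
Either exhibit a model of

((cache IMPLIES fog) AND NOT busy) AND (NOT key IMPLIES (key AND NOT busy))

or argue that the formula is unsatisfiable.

fog = False, key = True, cache = False, busy = False

  (cache IMPLIES fog) AND NOT busy = True
    cache IMPLIES fog = True
    NOT busy = True
  NOT key IMPLIES (key AND NOT busy) = True
    NOT key = False
    key AND NOT busy = True
      NOT busy = True
Both conjuncts True, so the formula holds.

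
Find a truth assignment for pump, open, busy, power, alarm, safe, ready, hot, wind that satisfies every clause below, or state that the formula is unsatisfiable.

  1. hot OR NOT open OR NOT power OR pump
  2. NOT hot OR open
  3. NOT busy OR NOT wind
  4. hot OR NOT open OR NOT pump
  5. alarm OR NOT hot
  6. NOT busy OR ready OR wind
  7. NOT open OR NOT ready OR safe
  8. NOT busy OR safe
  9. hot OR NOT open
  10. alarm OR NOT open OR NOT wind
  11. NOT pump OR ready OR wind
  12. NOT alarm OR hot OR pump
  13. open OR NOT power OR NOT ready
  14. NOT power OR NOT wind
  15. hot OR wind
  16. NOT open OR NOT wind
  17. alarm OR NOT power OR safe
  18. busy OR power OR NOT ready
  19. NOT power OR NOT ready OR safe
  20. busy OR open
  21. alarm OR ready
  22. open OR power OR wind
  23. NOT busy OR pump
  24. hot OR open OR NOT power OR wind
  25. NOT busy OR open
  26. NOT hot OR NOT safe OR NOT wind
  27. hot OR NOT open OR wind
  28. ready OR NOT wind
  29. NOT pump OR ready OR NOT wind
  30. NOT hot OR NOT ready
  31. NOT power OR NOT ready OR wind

Set pump = False.
  then (NOT busy OR pump) forces busy = False.
  then (busy OR open) forces open = True.
  then (hot OR NOT open) forces hot = True.
  then (NOT open OR NOT wind) forces wind = False.
  then (NOT hot OR NOT ready) forces ready = False.
  then (alarm OR NOT hot) forces alarm = True.
Set power = False.
Set safe = True.
All clauses satisfied.

pump=F, open=T, busy=F, power=F, alarm=T, safe=T, ready=F, hot=T, wind=F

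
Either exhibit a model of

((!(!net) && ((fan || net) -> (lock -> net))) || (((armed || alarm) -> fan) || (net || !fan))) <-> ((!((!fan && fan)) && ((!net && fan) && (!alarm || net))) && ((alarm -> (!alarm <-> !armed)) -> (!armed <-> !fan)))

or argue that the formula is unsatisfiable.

alarm=F, net=F, lock=T, fan=T, armed=T

  ((!(!net) && ((fan || net) -> (lock -> net))) || (((armed || alarm) -> fan) || (net || !fan))) <-> ((!((!fan && fan)) && ((!net && fan) && (!alarm || net))) && ((alarm -> (!alarm <-> !armed)) -> (!armed <-> !fan))) = True
    (!(!net) && ((fan || net) -> (lock -> net))) || (((armed || alarm) -> fan) || (net || !fan)) = True
      !(!net) && ((fan || net) -> (lock -> net)) = False
        !(!net) = False
          !net = True
        (fan || net) -> (lock -> net) = False
          fan || net = True
          lock -> net = False
      ((armed || alarm) -> fan) || (net || !fan) = True
        (armed || alarm) -> fan = True
          armed || alarm = True
        net || !fan = False
          !fan = False
    (!((!fan && fan)) && ((!net && fan) && (!alarm || net))) && ((alarm -> (!alarm <-> !armed)) -> (!armed <-> !fan)) = True
      !((!fan && fan)) && ((!net && fan) && (!alarm || net)) = True
        !((!fan && fan)) = True
          !fan && fan = False
            !fan = False
        (!net && fan) && (!alarm || net) = True
          !net && fan = True
            !net = True
          !alarm || net = True
            !alarm = True
      (alarm -> (!alarm <-> !armed)) -> (!armed <-> !fan) = True
        alarm -> (!alarm <-> !armed) = True
          !alarm <-> !armed = False
            !alarm = True
            !armed = False
        !armed <-> !fan = True
          !armed = False
          !fan = False
The formula evaluates to True.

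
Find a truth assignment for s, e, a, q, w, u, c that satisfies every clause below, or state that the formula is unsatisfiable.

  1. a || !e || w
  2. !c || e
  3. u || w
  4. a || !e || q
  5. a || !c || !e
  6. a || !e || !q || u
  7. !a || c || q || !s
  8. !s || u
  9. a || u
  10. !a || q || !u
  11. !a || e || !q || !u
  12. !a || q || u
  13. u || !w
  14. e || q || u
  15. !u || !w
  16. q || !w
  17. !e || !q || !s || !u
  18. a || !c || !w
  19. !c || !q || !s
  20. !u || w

Unsatisfiable — no assignment works.

Case w = True:
  (u || !w) forces u = True.
  Clause (!u || !w) is falsified — contradiction.
Case w = False:
  (u || w) forces u = True.
  Clause (!u || w) is falsified — contradiction.
Both cases fail, so the formula is unsatisfiable.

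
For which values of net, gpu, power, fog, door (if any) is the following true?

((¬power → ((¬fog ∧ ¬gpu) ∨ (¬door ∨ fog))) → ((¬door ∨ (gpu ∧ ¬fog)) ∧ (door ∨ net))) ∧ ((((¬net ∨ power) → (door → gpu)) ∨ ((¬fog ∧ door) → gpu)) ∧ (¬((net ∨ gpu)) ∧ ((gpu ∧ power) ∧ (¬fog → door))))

Unsatisfiable

Case gpu = True: the conjunct ¬((net ∨ gpu)) becomes ¬((net ∨ True)) = False.
Case gpu = False: the conjunct gpu is False.
Both cases fail — unsatisfiable.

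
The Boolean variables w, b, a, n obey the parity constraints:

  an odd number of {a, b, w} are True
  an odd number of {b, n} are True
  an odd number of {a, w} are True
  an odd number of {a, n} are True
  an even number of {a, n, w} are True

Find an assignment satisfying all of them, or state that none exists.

w = True, b = False, a = False, n = True

{a, b, w}: 1 true → odd ✓
{b, n}: 1 true → odd ✓
{a, w}: 1 true → odd ✓
{a, n}: 1 true → odd ✓
{a, n, w}: 2 true → even ✓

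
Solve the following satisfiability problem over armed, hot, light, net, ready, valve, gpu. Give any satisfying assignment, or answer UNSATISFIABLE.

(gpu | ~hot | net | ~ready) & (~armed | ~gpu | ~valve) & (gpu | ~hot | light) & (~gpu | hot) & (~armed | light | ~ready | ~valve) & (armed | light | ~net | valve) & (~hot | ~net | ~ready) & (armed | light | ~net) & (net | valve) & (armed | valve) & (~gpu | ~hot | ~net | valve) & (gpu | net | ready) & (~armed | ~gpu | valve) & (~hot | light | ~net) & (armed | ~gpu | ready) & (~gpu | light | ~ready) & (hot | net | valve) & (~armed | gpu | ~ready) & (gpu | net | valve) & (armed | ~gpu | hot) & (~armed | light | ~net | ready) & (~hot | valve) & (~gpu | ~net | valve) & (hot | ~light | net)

Set armed = False.
  then (armed | valve) forces valve = True.
Set hot = False.
  then (~gpu | hot) forces gpu = False.
Set light = True.
  then (hot | ~light | net) forces net = True.
Set ready = True.
All clauses satisfied.

armed = False, hot = False, light = True, net = True, ready = True, valve = True, gpu = False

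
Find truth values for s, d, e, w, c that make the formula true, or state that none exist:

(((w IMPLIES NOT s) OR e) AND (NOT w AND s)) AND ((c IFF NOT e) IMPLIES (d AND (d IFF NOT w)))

s=T, d=T, e=F, w=F, c=F

  ((w IMPLIES NOT s) OR e) AND (NOT w AND s) = True
    (w IMPLIES NOT s) OR e = True
      w IMPLIES NOT s = True
        NOT s = False
    NOT w AND s = True
      NOT w = True
  (c IFF NOT e) IMPLIES (d AND (d IFF NOT w)) = True
    c IFF NOT e = False
      NOT e = True
    d AND (d IFF NOT w) = True
      d IFF NOT w = True
        NOT w = True
Both conjuncts True, so the formula holds.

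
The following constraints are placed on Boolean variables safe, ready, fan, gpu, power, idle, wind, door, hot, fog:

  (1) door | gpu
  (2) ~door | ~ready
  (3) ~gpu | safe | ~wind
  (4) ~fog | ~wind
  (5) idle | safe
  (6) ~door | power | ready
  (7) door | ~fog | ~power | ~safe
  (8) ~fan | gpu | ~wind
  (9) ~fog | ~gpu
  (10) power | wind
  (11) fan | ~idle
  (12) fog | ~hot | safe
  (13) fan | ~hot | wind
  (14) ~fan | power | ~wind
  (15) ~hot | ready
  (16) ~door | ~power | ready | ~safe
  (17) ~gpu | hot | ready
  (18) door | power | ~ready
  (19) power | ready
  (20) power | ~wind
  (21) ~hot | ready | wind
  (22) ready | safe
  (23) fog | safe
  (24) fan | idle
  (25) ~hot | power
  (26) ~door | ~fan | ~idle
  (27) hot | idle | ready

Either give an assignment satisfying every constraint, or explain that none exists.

Set safe = True.
Try ready = False:
  (~hot | ready) forces hot = False.
  (~gpu | hot | ready) forces gpu = False.
  (door | gpu) forces door = True.
  (~door | power | ready) forces power = True.
  clause (~door | ~power | ready | ~safe) is falsified — backtrack.
So ready = True.
  then (~door | ~ready) forces door = False.
  then (door | power | ~ready) forces power = True.
  then (door | gpu) forces gpu = True.
  then (door | ~fog | ~power | ~safe) forces fog = False.
Set fan = True.
Set idle = True.
Set wind = False.
Set hot = True.
All clauses satisfied.

safe: True; ready: True; fan: True; gpu: True; power: True; idle: True; wind: False; door: False; hot: True; fog: False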